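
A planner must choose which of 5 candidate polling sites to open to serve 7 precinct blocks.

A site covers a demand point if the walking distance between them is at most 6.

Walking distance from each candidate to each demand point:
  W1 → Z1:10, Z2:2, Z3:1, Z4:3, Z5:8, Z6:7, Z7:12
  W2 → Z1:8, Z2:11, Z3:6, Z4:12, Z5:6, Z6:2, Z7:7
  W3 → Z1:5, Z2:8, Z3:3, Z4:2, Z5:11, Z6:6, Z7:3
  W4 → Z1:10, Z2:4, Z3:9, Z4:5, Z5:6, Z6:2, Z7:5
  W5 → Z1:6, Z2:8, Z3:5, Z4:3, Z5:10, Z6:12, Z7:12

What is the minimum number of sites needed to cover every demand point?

2

Coverage sets (demand points within 6 of each site):
  W1: {Z2, Z3, Z4}
  W2: {Z3, Z5, Z6}
  W3: {Z1, Z3, Z4, Z6, Z7}
  W4: {Z2, Z4, Z5, Z6, Z7}
  W5: {Z1, Z3, Z4}
No single site covers all 7 demand points.
But {W3, W4} covers everything, so the minimum is 2.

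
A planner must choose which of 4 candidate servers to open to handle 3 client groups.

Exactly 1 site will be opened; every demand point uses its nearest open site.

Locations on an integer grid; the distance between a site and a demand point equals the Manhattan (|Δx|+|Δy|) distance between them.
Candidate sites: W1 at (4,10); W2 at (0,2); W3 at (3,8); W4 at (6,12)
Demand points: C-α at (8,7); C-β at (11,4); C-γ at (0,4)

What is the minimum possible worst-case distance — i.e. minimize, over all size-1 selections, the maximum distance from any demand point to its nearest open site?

Open {W3}.
  Farthest demand point is C-β at distance 12 (to W3); all others are ≤ 12.
With {W1} the worst case is 13.
With {W2} the worst case is 13.
No size-1 selection achieves below 12.

12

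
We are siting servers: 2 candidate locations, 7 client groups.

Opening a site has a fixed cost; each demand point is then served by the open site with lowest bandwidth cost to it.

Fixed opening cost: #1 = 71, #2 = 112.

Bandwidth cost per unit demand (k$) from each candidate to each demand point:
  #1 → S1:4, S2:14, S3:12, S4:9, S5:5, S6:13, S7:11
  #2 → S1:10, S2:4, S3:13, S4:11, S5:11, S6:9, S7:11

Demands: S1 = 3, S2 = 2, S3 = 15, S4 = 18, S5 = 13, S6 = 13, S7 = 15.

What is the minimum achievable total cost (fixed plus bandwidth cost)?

Open {#1}: assign each demand point to its cheapest open site.
  S1→#1 3×4=12, S2→#1 2×14=28, S3→#1 15×12=180, S4→#1 18×9=162, S5→#1 13×5=65, S6→#1 13×13=169, S7→#1 15×11=165
  bandwidth cost 781, fixed 71 → total 852.
Compare {#1, #2}: bandwidth cost 709 + fixed 183 = 892.
Compare {#2}: bandwidth cost 856 + fixed 112 = 968.

852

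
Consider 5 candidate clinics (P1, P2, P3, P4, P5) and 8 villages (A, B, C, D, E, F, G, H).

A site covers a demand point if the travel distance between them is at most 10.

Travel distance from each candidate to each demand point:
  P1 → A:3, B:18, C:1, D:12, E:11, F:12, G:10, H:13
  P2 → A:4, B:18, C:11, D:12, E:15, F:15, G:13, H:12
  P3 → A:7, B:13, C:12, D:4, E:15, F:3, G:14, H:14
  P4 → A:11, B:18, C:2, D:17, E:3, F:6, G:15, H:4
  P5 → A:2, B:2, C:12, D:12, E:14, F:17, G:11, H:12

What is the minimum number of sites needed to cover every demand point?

4

Coverage sets (demand points within 10 of each site):
  P1: {A, C, G}
  P2: {A}
  P3: {A, D, F}
  P4: {C, E, F, H}
  P5: {A, B}
No 3 sites suffice: every size-3 union leaves at least one demand point uncovered.
But {P1, P3, P4, P5} covers everything, so the minimum is 4.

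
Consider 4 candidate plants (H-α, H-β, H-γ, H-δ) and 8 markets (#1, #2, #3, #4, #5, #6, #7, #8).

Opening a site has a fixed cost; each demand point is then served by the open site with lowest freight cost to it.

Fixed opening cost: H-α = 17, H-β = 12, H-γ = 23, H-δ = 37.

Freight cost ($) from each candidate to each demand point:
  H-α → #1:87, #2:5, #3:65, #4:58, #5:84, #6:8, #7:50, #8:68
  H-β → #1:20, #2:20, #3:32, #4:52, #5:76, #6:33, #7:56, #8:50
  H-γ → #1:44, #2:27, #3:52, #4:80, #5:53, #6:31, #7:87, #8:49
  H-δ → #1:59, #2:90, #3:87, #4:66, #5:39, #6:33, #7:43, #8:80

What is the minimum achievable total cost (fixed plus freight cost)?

Open {H-α, H-β, H-δ}: assign each demand point to its cheapest open site.
  #1→H-β 20, #2→H-α 5, #3→H-β 32, #4→H-β 52, #5→H-δ 39, #6→H-α 8, #7→H-δ 43, #8→H-β 50
  freight cost 249, fixed 66 → total 315.
Compare {H-α, H-β, H-γ}: freight cost 269 + fixed 52 = 321.
Compare {H-α, H-β}: freight cost 293 + fixed 29 = 322.
Compare {H-α, H-β, H-γ, H-δ}: freight cost 248 + fixed 89 = 337.
All other subsets cost ≥ 321. Minimum total cost: 315.

315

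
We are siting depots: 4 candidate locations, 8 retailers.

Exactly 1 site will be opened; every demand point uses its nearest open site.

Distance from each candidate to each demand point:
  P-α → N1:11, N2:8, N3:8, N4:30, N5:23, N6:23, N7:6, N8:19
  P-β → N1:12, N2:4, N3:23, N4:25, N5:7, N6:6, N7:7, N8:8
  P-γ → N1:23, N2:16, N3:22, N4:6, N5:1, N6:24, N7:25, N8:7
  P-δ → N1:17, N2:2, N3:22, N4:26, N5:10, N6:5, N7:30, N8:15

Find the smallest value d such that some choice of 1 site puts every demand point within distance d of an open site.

25

Open {P-β}.
  Farthest demand point is N4 at distance 25 (to P-β); all others are ≤ 25.
With {P-γ} the worst case is 25.
With {P-α} the worst case is 30.
No size-1 selection achieves below 25.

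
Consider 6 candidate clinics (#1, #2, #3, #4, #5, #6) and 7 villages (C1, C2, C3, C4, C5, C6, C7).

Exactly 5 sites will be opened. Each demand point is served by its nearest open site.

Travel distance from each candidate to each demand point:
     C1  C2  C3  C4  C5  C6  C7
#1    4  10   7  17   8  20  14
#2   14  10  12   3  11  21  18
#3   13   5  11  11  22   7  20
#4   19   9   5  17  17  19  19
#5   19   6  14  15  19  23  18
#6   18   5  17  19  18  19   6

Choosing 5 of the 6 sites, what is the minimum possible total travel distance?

Open {#1, #2, #3, #4, #6}.
  C1→#1 4, C2→#3 5, C3→#4 5, C4→#2 3, C5→#1 8, C6→#3 7, C7→#6 6  ⇒ total 38.
Compare {#1, #2, #3, #5, #6}: total 40.
Compare {#1, #2, #3, #4, #5}: total 46.
No size-5 selection does better; minimum is 38.

38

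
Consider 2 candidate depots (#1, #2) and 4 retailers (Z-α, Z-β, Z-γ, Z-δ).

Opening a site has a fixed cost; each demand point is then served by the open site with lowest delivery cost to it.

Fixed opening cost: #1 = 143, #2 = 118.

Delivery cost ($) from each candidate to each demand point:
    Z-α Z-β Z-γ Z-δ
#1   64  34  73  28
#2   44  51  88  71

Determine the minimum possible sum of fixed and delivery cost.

342

Open {#1}: assign each demand point to its cheapest open site.
  Z-α→#1 64, Z-β→#1 34, Z-γ→#1 73, Z-δ→#1 28
  delivery cost 199, fixed 143 → total 342.
Compare {#2}: delivery cost 254 + fixed 118 = 372.
Compare {#1, #2}: delivery cost 179 + fixed 261 = 440.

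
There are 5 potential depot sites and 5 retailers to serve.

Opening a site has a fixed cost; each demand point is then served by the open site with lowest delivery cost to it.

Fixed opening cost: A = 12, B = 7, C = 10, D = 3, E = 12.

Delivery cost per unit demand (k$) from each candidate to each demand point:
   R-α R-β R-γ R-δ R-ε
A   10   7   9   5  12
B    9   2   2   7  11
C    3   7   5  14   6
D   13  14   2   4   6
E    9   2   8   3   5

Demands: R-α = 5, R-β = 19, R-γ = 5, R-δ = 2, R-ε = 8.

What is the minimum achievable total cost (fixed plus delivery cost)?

134

Open {C, D, E}: assign each demand point to its cheapest open site.
  R-α→C 5×3=15, R-β→E 19×2=38, R-γ→D 5×2=10, R-δ→E 2×3=6, R-ε→E 8×5=40
  delivery cost 109, fixed 25 → total 134.
Compare {B, C, E}: delivery cost 109 + fixed 29 = 138.
Compare {B, C, D}: delivery cost 119 + fixed 20 = 139.
Compare {B, C, D, E}: delivery cost 109 + fixed 32 = 141.
All other subsets cost ≥ 138. Minimum total cost: 134.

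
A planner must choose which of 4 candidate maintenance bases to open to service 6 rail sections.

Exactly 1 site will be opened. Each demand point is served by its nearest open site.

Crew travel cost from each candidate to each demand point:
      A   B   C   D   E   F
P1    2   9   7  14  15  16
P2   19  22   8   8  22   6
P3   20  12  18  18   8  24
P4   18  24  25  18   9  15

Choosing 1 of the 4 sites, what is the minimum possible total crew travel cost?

63

Open {P1}.
  A→P1 2, B→P1 9, C→P1 7, D→P1 14, E→P1 15, F→P1 16  ⇒ total 63.
Compare {P2}: total 85.
Compare {P3}: total 100.
No size-1 selection does better; minimum is 63.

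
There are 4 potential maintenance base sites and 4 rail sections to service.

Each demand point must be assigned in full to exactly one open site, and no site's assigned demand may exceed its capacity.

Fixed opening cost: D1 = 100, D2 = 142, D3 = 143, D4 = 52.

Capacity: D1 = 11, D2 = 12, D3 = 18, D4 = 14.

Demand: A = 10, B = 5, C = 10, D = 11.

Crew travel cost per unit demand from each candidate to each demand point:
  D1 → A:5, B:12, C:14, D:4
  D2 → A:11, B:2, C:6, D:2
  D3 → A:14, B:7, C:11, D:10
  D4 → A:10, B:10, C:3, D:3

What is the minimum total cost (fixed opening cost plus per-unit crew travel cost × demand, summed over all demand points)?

Open {D1, D3, D4}; cheapest assignment that respects the capacities:
  D1 (cap 11, load 10): A — cost 10×5 = 50
  D3 (cap 18, load 16): B, D — cost 5×7 + 11×10 = 145
  D4 (cap 14, load 10): C — cost 10×3 = 30
  Shipping 225, fixed 295 → total 520.
  Any other capacity-feasible assignment to {D1, D3, D4} ships for at least 225.
Compare {D2, D3, D4}: its best feasible assignment gives total 564.
Compare {D1, D2, D3, D4}: its best feasible assignment gives total 574.
Every other set of open sites that can feasibly serve all demand totals ≥ 564 even under its best assignment. Minimum: 520.

520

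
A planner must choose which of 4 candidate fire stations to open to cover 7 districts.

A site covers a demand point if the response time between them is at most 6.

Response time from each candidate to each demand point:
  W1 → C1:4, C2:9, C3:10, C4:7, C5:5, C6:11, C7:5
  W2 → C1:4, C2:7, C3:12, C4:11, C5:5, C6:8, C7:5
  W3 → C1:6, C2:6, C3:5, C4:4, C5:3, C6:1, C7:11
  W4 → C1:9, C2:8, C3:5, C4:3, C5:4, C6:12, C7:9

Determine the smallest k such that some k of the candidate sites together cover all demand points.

Coverage sets (demand points within 6 of each site):
  W1: {C1, C5, C7}
  W2: {C1, C5, C7}
  W3: {C1, C2, C3, C4, C5, C6}
  W4: {C3, C4, C5}
No single site covers all 7 demand points.
But {W1, W3} covers everything, so the minimum is 2.

2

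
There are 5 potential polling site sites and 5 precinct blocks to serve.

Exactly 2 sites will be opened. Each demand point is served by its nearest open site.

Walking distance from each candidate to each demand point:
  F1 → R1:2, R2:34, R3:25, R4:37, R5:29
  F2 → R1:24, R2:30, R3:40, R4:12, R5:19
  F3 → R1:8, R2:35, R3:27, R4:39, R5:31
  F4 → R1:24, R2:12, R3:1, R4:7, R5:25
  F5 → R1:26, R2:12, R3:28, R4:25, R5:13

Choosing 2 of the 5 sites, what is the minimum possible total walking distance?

47

Open {F1, F4}.
  R1→F1 2, R2→F4 12, R3→F4 1, R4→F4 7, R5→F4 25  ⇒ total 47.
Compare {F3, F4}: total 53.
Compare {F4, F5}: total 57.
No size-2 selection does better; minimum is 47.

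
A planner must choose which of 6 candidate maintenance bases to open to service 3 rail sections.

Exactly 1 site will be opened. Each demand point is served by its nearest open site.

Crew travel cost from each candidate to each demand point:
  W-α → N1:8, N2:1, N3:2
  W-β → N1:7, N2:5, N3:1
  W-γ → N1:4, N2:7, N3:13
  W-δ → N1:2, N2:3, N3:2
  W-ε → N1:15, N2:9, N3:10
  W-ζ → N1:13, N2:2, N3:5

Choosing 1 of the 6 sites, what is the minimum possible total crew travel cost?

7

Open {W-δ}.
  N1→W-δ 2, N2→W-δ 3, N3→W-δ 2  ⇒ total 7.
Compare {W-α}: total 11.
Compare {W-β}: total 13.
No size-1 selection does better; minimum is 7.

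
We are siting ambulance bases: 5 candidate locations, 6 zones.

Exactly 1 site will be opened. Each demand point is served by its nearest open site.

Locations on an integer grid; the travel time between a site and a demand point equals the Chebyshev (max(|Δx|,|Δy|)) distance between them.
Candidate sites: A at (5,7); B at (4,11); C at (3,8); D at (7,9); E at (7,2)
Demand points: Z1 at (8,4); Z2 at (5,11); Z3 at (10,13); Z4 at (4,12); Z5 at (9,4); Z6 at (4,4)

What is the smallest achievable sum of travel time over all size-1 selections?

Open {D}.
  Z1→D 5, Z2→D 2, Z3→D 4, Z4→D 3, Z5→D 5, Z6→D 5  ⇒ total 24.
Compare {A}: total 25.
Compare {B}: total 29.
No size-1 selection does better; minimum is 24.

24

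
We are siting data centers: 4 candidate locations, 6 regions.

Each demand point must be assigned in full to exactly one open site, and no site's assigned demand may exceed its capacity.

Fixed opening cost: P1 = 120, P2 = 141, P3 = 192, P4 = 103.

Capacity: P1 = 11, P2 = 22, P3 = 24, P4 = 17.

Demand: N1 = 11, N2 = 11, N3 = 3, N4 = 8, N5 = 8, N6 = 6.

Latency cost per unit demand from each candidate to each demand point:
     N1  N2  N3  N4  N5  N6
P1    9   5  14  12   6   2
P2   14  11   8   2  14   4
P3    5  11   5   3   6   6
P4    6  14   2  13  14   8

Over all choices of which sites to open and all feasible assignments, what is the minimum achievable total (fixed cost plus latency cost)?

Open {P1, P2, P4}; cheapest assignment that respects the capacities:
  P1 (cap 11, load 11): N2 — cost 11×5 = 55
  P2 (cap 22, load 22): N4, N5, N6 — cost 8×2 + 8×14 + 6×4 = 152
  P4 (cap 17, load 14): N1, N3 — cost 11×6 + 3×2 = 72
  Shipping 279, fixed 364 → total 643.
  Any other capacity-feasible assignment to {P1, P2, P4} ships for at least 279.
Compare {P1, P3, P4}: its best feasible assignment gives total 650.
Compare {P1, P2, P3}: its best feasible assignment gives total 666.
Every other set of open sites that can feasibly serve all demand totals ≥ 650 even under its best assignment. Minimum: 643.

643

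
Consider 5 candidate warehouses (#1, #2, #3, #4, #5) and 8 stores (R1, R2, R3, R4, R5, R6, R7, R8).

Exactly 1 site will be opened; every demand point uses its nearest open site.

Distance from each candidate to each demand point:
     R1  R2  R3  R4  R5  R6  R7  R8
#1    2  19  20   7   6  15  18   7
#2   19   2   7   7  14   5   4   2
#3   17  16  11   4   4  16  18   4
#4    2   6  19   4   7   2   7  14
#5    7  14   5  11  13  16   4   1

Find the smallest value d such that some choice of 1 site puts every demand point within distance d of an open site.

16

Open {#5}.
  Farthest demand point is R6 at distance 16 (to #5); all others are ≤ 16.
With {#3} the worst case is 18.
With {#2} the worst case is 19.
No size-1 selection achieves below 16.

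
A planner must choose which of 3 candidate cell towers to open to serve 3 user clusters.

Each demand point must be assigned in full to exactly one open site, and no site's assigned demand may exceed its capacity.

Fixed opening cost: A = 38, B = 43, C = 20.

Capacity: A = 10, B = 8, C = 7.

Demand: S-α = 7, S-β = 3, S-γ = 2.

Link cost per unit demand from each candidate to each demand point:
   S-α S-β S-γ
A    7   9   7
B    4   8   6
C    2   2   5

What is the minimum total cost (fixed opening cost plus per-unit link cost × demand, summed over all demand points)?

107

Open {B, C}; cheapest assignment that respects the capacities:
  B (cap 8, load 7): S-α — cost 7×4 = 28
  C (cap 7, load 5): S-β, S-γ — cost 3×2 + 2×5 = 16
  Shipping 44, fixed 63 → total 107.
  Any other capacity-feasible assignment to {B, C} ships for at least 44.
Compare {A, C}: its best feasible assignment gives total 113.
Compare {A, B, C}: its best feasible assignment gives total 145.
Every other set of open sites that can feasibly serve all demand totals ≥ 113 even under its best assignment. Minimum: 107.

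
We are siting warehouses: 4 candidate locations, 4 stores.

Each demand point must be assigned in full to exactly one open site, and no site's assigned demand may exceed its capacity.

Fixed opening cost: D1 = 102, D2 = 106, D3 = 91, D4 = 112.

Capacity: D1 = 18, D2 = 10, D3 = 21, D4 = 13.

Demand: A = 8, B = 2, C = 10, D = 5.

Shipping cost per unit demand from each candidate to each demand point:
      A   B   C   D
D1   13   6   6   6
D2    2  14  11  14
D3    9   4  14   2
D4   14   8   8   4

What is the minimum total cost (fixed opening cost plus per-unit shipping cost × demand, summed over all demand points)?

Open {D1, D2}; cheapest assignment that respects the capacities:
  D1 (cap 18, load 17): B, C, D — cost 2×6 + 10×6 + 5×6 = 102
  D2 (cap 10, load 8): A — cost 8×2 = 16
  Shipping 118, fixed 208 → total 326.
  Any other capacity-feasible assignment to {D1, D2} ships for at least 118.
Compare {D1, D3}: its best feasible assignment gives total 343.
Compare {D2, D3}: its best feasible assignment gives total 371.
Every other set of open sites that can feasibly serve all demand totals ≥ 343 even under its best assignment. Minimum: 326.

326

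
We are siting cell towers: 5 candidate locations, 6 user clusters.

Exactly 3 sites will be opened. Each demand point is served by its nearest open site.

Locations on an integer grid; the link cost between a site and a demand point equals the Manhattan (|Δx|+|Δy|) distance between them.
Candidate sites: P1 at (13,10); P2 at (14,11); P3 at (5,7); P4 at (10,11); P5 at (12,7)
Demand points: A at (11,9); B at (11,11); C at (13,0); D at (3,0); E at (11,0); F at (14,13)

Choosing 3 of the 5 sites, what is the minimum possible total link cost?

Open {P2, P3, P5}.
  A→P5 3, B→P2 3, C→P5 8, D→P3 9, E→P5 8, F→P2 2  ⇒ total 33.
Compare {P1, P3, P5}: total 35.
Compare {P3, P4, P5}: total 35.
No size-3 selection does better; minimum is 33.

33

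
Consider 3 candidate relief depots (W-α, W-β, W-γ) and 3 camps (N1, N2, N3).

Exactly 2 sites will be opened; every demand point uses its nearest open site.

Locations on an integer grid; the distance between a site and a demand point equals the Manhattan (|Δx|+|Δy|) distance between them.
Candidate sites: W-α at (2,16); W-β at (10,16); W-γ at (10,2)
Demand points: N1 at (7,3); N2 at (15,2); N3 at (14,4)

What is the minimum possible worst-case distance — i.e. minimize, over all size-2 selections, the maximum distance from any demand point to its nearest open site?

6

Open {W-α, W-γ}.
  Farthest demand point is N3 at distance 6 (to W-γ); all others are ≤ 6.
With {W-β, W-γ} the worst case is 6.
With {W-α, W-β} the worst case is 19.
No size-2 selection achieves below 6.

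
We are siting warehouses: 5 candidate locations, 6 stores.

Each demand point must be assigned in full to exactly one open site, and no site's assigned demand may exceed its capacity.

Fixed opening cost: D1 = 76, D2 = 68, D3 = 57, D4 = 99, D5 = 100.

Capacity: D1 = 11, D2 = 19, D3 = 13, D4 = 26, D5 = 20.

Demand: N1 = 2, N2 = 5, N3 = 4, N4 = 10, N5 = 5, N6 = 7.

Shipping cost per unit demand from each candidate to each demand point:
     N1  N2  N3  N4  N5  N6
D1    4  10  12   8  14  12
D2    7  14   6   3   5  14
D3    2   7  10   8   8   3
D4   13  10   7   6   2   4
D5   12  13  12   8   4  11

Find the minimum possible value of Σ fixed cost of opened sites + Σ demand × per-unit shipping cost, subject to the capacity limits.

321

Open {D3, D4}; cheapest assignment that respects the capacities:
  D3 (cap 13, load 7): N1, N2 — cost 2×2 + 5×7 = 39
  D4 (cap 26, load 26): N3, N4, N5, N6 — cost 4×7 + 10×6 + 5×2 + 7×4 = 126
  Shipping 165, fixed 156 → total 321.
  Any other capacity-feasible assignment to {D3, D4} ships for at least 165.
Compare {D2, D4}: its best feasible assignment gives total 323.
Compare {D1, D2, D3}: its best feasible assignment gives total 344.
Every other set of open sites that can feasibly serve all demand totals ≥ 323 even under its best assignment. Minimum: 321.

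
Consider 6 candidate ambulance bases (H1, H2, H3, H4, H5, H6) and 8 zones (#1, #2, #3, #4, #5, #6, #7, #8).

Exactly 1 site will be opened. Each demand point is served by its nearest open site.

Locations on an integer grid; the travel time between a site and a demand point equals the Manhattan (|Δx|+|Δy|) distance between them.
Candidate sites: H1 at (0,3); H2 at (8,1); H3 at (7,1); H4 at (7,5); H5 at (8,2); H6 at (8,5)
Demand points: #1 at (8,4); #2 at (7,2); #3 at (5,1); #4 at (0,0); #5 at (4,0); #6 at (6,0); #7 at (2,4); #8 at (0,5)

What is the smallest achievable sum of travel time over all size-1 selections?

40

Open {H3}.
  #1→H3 4, #2→H3 1, #3→H3 2, #4→H3 8, #5→H3 4, #6→H3 2, #7→H3 8, #8→H3 11  ⇒ total 40.
Compare {H2}: total 46.
Compare {H5}: total 46.
No size-1 selection does better; minimum is 40.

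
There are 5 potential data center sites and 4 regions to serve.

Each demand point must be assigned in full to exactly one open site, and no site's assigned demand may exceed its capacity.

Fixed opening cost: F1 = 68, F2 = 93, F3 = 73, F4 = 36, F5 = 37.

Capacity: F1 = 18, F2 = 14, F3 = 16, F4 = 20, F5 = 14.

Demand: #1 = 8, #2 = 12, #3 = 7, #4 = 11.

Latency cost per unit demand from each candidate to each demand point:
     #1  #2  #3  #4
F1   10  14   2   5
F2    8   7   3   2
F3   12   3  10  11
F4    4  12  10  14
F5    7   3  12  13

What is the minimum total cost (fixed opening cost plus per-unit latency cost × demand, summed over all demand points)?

Open {F1, F4, F5}; cheapest assignment that respects the capacities:
  F1 (cap 18, load 18): #3, #4 — cost 7×2 + 11×5 = 69
  F4 (cap 20, load 8): #1 — cost 8×4 = 32
  F5 (cap 14, load 12): #2 — cost 12×3 = 36
  Shipping 137, fixed 141 → total 278.
  Any other capacity-feasible assignment to {F1, F4, F5} ships for at least 137.
Compare {F1, F3, F4}: its best feasible assignment gives total 314.
Compare {F2, F4, F5}: its best feasible assignment gives total 326.
Every other set of open sites that can feasibly serve all demand totals ≥ 314 even under its best assignment. Minimum: 278.

278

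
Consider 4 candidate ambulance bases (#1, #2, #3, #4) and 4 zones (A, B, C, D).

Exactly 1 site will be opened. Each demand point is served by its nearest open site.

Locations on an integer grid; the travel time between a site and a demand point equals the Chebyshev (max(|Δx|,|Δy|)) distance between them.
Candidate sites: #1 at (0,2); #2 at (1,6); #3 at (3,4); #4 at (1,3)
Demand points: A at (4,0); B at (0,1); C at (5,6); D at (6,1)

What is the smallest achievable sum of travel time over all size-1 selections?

12

Open {#3}.
  A→#3 4, B→#3 3, C→#3 2, D→#3 3  ⇒ total 12.
Compare {#4}: total 14.
Compare {#1}: total 16.
No size-1 selection does better; minimum is 12.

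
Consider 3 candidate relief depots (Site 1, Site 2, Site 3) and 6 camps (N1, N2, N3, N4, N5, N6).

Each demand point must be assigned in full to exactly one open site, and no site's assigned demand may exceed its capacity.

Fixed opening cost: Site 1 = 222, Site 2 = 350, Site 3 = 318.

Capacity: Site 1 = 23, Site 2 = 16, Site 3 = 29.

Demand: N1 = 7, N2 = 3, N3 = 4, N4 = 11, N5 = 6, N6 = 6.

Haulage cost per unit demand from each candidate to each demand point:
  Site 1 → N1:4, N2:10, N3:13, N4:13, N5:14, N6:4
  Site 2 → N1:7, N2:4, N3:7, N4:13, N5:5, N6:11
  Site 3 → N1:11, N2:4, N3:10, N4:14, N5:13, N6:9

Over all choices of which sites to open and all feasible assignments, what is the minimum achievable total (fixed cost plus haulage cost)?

876

Open {Site 1, Site 3}; cheapest assignment that respects the capacities:
  Site 1 (cap 23, load 13): N1, N6 — cost 7×4 + 6×4 = 52
  Site 3 (cap 29, load 24): N2, N3, N4, N5 — cost 3×4 + 4×10 + 11×14 + 6×13 = 284
  Shipping 336, fixed 540 → total 876.
  Any other capacity-feasible assignment to {Site 1, Site 3} ships for at least 336.
Compare {Site 1, Site 2}: its best feasible assignment gives total 882.
Compare {Site 2, Site 3}: its best feasible assignment gives total 1007.
Every other set of open sites that can feasibly serve all demand totals ≥ 882 even under its best assignment. Minimum: 876.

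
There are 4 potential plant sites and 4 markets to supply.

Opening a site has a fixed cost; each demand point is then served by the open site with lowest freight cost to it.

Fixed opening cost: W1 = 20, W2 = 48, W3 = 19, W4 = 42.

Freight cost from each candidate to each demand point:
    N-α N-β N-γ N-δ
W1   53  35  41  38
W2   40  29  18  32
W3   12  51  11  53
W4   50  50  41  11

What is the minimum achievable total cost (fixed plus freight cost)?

135

Open {W1, W3}: assign each demand point to its cheapest open site.
  N-α→W3 12, N-β→W1 35, N-γ→W3 11, N-δ→W1 38
  freight cost 96, fixed 39 → total 135.
Compare {W3, W4}: freight cost 84 + fixed 61 = 145.
Compare {W3}: freight cost 127 + fixed 19 = 146.
Compare {W1, W3, W4}: freight cost 69 + fixed 81 = 150.
All other subsets cost ≥ 145. Minimum total cost: 135.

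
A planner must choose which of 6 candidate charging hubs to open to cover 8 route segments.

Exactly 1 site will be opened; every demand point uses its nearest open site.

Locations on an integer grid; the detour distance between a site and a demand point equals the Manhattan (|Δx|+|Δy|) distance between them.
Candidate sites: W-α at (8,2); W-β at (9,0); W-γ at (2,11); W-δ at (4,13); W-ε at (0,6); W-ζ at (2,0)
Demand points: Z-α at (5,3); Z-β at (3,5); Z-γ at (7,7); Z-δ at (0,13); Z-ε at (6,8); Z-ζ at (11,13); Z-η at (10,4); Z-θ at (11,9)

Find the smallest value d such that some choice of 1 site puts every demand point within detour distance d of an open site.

Open {W-γ}.
  Farthest demand point is Z-η at detour distance 15 (to W-γ); all others are ≤ 15.
With {W-δ} the worst case is 15.
With {W-ε} the worst case is 18.
No size-1 selection achieves below 15.

15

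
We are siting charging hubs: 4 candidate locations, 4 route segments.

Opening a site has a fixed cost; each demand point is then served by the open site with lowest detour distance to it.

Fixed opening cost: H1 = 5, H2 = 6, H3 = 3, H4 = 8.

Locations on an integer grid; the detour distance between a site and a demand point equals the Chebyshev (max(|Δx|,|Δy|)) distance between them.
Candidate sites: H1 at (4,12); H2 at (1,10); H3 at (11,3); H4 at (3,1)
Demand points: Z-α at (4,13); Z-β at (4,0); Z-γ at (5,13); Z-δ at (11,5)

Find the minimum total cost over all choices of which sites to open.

Open {H1, H3}: assign each demand point to its cheapest open site.
  Z-α→H1 1, Z-β→H3 7, Z-γ→H1 1, Z-δ→H3 2
  detour distance 11, fixed 8 → total 19.
Compare {H1, H3, H4}: detour distance 5 + fixed 16 = 21.
Compare {H1, H4}: detour distance 10 + fixed 13 = 23.
Compare {H2, H3}: detour distance 16 + fixed 9 = 25.
All other subsets cost ≥ 21. Minimum total cost: 19.

19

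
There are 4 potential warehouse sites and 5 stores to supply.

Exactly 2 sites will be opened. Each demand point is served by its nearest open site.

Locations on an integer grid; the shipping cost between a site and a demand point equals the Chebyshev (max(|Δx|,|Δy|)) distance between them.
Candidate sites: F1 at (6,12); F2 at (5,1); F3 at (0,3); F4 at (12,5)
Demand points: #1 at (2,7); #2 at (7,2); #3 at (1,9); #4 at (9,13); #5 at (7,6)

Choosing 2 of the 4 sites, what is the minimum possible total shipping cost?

Open {F1, F2}.
  #1→F1 5, #2→F2 2, #3→F1 5, #4→F1 3, #5→F2 5  ⇒ total 20.
Compare {F1, F4}: total 23.
Compare {F1, F3}: total 25.
No size-2 selection does better; minimum is 20.

20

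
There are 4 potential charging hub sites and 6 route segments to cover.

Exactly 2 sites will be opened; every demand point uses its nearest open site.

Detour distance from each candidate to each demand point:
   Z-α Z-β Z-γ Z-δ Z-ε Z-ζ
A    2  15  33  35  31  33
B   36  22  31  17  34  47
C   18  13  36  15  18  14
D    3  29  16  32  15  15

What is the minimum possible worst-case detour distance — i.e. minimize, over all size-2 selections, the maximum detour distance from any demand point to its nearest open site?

Open {C, D}.
  Farthest demand point is Z-γ at detour distance 16 (to D); all others are ≤ 16.
With {B, D} the worst case is 22.
With {B, C} the worst case is 31.
No size-2 selection achieves below 16.

16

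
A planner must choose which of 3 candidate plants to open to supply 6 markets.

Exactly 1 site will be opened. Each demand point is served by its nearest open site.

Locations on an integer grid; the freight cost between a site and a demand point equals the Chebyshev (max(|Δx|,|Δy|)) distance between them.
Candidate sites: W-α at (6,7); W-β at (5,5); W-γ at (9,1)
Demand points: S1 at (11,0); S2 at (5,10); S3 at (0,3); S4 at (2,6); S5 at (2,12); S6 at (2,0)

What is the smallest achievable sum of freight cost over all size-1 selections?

31

Open {W-β}.
  S1→W-β 6, S2→W-β 5, S3→W-β 5, S4→W-β 3, S5→W-β 7, S6→W-β 5  ⇒ total 31.
Compare {W-α}: total 32.
Compare {W-γ}: total 45.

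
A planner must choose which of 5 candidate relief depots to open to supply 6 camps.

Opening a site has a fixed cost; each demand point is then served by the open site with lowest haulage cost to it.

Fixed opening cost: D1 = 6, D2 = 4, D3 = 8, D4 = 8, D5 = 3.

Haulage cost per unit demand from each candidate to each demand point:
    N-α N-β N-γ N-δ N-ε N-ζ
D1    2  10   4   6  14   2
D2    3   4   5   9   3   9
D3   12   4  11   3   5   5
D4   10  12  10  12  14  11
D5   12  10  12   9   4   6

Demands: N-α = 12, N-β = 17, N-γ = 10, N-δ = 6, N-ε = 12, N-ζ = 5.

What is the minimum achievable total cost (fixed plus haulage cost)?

Open {D1, D2, D3}: assign each demand point to its cheapest open site.
  N-α→D1 12×2=24, N-β→D2 17×4=68, N-γ→D1 10×4=40, N-δ→D3 6×3=18, N-ε→D2 12×3=36, N-ζ→D1 5×2=10
  haulage cost 196, fixed 18 → total 214.
Compare {D1, D2, D3, D5}: haulage cost 196 + fixed 21 = 217.
Compare {D1, D2, D3, D4}: haulage cost 196 + fixed 26 = 222.
Compare {D1, D2}: haulage cost 214 + fixed 10 = 224.
All other subsets cost ≥ 217. Minimum total cost: 214.

214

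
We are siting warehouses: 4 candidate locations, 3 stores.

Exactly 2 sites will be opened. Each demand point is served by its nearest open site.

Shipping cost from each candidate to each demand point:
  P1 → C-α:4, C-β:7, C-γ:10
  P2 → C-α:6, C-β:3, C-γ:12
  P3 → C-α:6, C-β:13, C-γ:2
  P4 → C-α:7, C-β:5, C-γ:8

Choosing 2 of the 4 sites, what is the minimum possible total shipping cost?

Open {P2, P3}.
  C-α→P2 6, C-β→P2 3, C-γ→P3 2  ⇒ total 11.
Compare {P1, P3}: total 13.
Compare {P3, P4}: total 13.
No size-2 selection does better; minimum is 11.

11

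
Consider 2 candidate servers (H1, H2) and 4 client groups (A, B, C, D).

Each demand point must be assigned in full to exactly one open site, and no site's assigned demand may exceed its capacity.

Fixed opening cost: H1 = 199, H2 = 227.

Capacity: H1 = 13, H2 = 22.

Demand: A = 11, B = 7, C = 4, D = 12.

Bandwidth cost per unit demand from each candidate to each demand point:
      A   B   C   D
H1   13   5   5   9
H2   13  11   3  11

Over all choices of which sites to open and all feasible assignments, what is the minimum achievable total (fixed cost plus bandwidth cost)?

766

Open {H1, H2}; cheapest assignment that respects the capacities:
  H1 (cap 13, load 12): D — cost 12×9 = 108
  H2 (cap 22, load 22): A, B, C — cost 11×13 + 7×11 + 4×3 = 232
  Shipping 340, fixed 426 → total 766.
  Any other capacity-feasible assignment to {H1, H2} ships for at least 340.
Total demand is 34 and no other set of sites has combined capacity ≥ 34, so {H1, H2} is the only feasible choice of open sites. Minimum: 766.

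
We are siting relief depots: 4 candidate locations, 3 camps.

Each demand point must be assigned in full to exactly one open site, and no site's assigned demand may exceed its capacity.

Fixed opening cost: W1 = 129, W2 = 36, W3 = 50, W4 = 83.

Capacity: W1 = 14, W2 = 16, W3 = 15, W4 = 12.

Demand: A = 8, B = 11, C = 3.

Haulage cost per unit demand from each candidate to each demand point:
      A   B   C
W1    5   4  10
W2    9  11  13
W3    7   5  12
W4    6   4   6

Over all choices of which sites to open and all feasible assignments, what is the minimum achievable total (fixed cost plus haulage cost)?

Open {W2, W3}; cheapest assignment that respects the capacities:
  W2 (cap 16, load 8): A — cost 8×9 = 72
  W3 (cap 15, load 14): B, C — cost 11×5 + 3×12 = 91
  Shipping 163, fixed 86 → total 249.
  Any other capacity-feasible assignment to {W2, W3} ships for at least 163.
Compare {W3, W4}: its best feasible assignment gives total 254.
Compare {W2, W4}: its best feasible assignment gives total 274.
Every other set of open sites that can feasibly serve all demand totals ≥ 254 even under its best assignment. Minimum: 249.

249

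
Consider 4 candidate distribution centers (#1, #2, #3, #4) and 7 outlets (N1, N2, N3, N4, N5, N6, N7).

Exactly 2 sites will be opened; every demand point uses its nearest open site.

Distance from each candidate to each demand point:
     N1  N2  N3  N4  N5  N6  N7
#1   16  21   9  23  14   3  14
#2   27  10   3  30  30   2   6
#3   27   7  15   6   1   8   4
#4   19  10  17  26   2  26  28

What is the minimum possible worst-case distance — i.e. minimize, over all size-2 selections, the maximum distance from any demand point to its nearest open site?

16

Open {#1, #3}.
  Farthest demand point is N1 at distance 16 (to #1); all others are ≤ 16.
With {#3, #4} the worst case is 19.
With {#1, #2} the worst case is 23.
No size-2 selection achieves below 16.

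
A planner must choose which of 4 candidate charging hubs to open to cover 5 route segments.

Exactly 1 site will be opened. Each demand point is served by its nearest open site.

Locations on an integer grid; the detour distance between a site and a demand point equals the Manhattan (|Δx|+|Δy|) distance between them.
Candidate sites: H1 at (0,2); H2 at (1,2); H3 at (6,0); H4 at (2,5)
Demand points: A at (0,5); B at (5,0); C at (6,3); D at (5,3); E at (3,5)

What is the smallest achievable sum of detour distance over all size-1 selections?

22

Open {H4}.
  A→H4 2, B→H4 8, C→H4 6, D→H4 5, E→H4 1  ⇒ total 22.
Compare {H2}: total 26.
Compare {H3}: total 27.
No size-1 selection does better; minimum is 22.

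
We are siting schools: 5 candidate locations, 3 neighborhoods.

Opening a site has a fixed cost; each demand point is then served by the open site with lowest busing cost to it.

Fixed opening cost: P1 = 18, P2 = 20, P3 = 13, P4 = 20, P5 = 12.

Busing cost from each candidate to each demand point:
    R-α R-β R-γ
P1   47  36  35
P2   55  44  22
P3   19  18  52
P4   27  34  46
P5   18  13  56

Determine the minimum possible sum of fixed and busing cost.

Open {P2, P5}: assign each demand point to its cheapest open site.
  R-α→P5 18, R-β→P5 13, R-γ→P2 22
  busing cost 53, fixed 32 → total 85.
Compare {P2, P3}: busing cost 59 + fixed 33 = 92.
Compare {P1, P5}: busing cost 66 + fixed 30 = 96.
Compare {P2, P3, P5}: busing cost 53 + fixed 45 = 98.
All other subsets cost ≥ 92. Minimum total cost: 85.

85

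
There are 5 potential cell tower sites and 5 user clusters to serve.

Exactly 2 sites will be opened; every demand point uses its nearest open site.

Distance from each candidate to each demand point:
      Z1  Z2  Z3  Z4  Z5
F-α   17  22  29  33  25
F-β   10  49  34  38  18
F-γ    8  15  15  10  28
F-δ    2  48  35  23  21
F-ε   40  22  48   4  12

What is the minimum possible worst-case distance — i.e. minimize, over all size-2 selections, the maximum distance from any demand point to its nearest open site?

Open {F-γ, F-ε}.
  Farthest demand point is Z2 at distance 15 (to F-γ); all others are ≤ 15.
With {F-β, F-γ} the worst case is 18.
With {F-γ, F-δ} the worst case is 21.
No size-2 selection achieves below 15.

15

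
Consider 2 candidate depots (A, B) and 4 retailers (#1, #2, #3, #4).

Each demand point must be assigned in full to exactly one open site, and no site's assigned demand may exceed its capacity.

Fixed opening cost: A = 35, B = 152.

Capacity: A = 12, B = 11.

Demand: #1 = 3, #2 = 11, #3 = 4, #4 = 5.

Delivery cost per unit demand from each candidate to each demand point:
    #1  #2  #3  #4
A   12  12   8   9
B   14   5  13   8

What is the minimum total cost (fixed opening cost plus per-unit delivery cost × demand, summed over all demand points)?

Open {A, B}; cheapest assignment that respects the capacities:
  A (cap 12, load 12): #1, #3, #4 — cost 3×12 + 4×8 + 5×9 = 113
  B (cap 11, load 11): #2 — cost 11×5 = 55
  Shipping 168, fixed 187 → total 355.
  Any other capacity-feasible assignment to {A, B} ships for at least 168.
Total demand is 23 and no other set of sites has combined capacity ≥ 23, so {A, B} is the only feasible choice of open sites. Minimum: 355.

355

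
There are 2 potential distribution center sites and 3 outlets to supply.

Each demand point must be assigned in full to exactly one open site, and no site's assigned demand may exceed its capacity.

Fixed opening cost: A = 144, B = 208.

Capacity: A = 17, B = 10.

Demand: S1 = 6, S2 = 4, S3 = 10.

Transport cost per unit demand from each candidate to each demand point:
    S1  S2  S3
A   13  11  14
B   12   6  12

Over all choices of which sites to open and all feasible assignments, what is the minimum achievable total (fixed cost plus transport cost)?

588

Open {A, B}; cheapest assignment that respects the capacities:
  A (cap 17, load 10): S3 — cost 10×14 = 140
  B (cap 10, load 10): S1, S2 — cost 6×12 + 4×6 = 96
  Shipping 236, fixed 352 → total 588.
  Any other capacity-feasible assignment to {A, B} ships for at least 236.
Total demand is 20 and no other set of sites has combined capacity ≥ 20, so {A, B} is the only feasible choice of open sites. Minimum: 588.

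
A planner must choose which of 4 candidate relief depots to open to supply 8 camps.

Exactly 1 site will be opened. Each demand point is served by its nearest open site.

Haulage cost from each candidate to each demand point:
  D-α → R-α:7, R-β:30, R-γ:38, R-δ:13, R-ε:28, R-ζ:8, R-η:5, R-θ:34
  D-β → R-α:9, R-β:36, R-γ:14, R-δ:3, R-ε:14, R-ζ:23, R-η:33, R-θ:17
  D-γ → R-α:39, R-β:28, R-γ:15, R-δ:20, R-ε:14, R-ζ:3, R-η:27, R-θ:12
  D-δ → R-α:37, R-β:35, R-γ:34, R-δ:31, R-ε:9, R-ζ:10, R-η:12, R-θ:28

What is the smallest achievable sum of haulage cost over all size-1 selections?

Open {D-β}.
  R-α→D-β 9, R-β→D-β 36, R-γ→D-β 14, R-δ→D-β 3, R-ε→D-β 14, R-ζ→D-β 23, R-η→D-β 33, R-θ→D-β 17  ⇒ total 149.
Compare {D-γ}: total 158.
Compare {D-α}: total 163.
No size-1 selection does better; minimum is 149.

149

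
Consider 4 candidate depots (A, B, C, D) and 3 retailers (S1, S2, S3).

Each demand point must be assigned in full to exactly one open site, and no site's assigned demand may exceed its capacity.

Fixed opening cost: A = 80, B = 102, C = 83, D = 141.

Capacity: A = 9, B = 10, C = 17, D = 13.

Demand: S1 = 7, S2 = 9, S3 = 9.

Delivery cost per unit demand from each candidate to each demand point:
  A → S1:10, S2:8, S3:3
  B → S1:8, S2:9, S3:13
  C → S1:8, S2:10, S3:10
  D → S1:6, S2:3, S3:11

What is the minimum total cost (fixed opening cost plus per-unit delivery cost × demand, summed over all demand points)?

336

Open {A, C}; cheapest assignment that respects the capacities:
  A (cap 9, load 9): S3 — cost 9×3 = 27
  C (cap 17, load 16): S1, S2 — cost 7×8 + 9×10 = 146
  Shipping 173, fixed 163 → total 336.
  Any other capacity-feasible assignment to {A, C} ships for at least 173.
Compare {C, D}: its best feasible assignment gives total 397.
Compare {B, C}: its best feasible assignment gives total 412.
Every other set of open sites that can feasibly serve all demand totals ≥ 397 even under its best assignment. Minimum: 336.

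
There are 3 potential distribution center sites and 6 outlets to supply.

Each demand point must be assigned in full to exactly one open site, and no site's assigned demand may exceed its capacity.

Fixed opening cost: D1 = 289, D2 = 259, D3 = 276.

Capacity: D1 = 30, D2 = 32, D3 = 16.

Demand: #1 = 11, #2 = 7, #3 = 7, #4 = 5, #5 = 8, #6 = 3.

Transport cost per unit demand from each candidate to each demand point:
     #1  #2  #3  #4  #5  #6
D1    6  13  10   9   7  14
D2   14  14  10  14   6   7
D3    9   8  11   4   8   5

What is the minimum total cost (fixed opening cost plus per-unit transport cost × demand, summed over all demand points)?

848

Open {D1, D3}; cheapest assignment that respects the capacities:
  D1 (cap 30, load 26): #1, #3, #5 — cost 11×6 + 7×10 + 8×7 = 192
  D3 (cap 16, load 15): #2, #4, #6 — cost 7×8 + 5×4 + 3×5 = 91
  Shipping 283, fixed 565 → total 848.
  Any other capacity-feasible assignment to {D1, D3} ships for at least 283.
Compare {D1, D2}: its best feasible assignment gives total 889.
Compare {D2, D3}: its best feasible assignment gives total 891.
Every other set of open sites that can feasibly serve all demand totals ≥ 889 even under its best assignment. Minimum: 848.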